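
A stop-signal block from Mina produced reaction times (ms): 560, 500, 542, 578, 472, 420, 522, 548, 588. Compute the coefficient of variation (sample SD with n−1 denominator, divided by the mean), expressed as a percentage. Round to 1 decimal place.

n = 9, Σ = 4730, M = 525.5556
Σ(x−M)² = 23286.222; s = √(23286.222/8) = 53.9516
CV = 53.9516 / 525.5556 = 0.10266 = 10.266%

10.3%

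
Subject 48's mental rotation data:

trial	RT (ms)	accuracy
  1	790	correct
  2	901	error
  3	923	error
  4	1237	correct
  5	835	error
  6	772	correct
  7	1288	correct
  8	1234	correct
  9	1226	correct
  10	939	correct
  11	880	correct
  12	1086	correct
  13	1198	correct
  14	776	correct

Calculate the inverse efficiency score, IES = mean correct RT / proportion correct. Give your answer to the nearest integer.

Correct trials (n=11): 790, 1237, 772, 1288, 1234, 1226, 939, 880, 1086, 1198, 776
Mean correct RT = 11426/11 = 1038.7273 ms
Proportion correct = 11/14
IES = 1038.7273 / (11/14) = 1322.017 ms

1322 ms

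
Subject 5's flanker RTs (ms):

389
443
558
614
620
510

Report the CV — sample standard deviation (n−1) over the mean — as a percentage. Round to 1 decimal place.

17.8%

n = 6, Σ = 3134, M = 522.3333
Σ(x−M)² = 43437.333; s = √(43437.333/5) = 93.2066
CV = 93.2066 / 522.3333 = 0.17844 = 17.844%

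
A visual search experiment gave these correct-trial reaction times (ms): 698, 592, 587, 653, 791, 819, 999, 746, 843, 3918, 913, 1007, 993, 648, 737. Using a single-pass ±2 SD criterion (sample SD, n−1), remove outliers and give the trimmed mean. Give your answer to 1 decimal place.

787.6 ms

n = 15, ΣRT = 14944, M = 996.267
Σ(x−M)² = 9429508.93; s = √(9429508.93/14) = 820.693
Cutoffs: 996.267 ± 2·820.693 → [-645.1, 2637.7]
Outside: 3918 → excluded.
Retained (n=14): Σ = 11026, mean = 11026/14 = 787.571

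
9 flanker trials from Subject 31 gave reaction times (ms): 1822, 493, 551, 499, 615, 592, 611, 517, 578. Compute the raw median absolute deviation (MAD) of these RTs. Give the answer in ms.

Sorted: 493, 499, 517, 551, 578, 592, 611, 615, 1822 → median = 578
|x − 578|: 1244, 85, 27, 79, 37, 14, 33, 61, 0
Sorted deviations: 0, 14, 27, 33, 37, 61, 79, 85, 1244 → MAD = 37

37 ms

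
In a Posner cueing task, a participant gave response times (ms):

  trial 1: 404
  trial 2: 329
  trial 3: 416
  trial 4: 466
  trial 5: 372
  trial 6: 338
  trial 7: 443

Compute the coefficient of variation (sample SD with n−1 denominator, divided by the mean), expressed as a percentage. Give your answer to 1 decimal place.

13.1%

n = 7, Σ = 2768, M = 395.4286
Σ(x−M)² = 15999.714; s = √(15999.714/6) = 51.6393
CV = 51.6393 / 395.4286 = 0.13059 = 13.059%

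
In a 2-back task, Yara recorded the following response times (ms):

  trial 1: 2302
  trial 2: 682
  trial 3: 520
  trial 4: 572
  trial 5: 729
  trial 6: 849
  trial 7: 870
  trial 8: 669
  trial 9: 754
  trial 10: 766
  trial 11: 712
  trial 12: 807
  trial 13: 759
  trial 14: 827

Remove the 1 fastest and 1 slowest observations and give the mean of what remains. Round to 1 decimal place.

749.7 ms

Sorted: 520, 572, 669, 682, 712, 729, 754, 759, 766, 807, 827, 849, 870, 2302
Drop lowest 1 (520) and highest 1 (2302)
Remaining (n=12): Σ = 8996, mean = 8996/12 = 749.667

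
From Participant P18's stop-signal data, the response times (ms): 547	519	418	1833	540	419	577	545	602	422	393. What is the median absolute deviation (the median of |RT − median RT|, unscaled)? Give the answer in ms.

Sorted: 393, 418, 419, 422, 519, 540, 545, 547, 577, 602, 1833 → median = 540
|x − 540|: 7, 21, 122, 1293, 0, 121, 37, 5, 62, 118, 147
Sorted deviations: 0, 5, 7, 21, 37, 62, 118, 121, 122, 147, 1293 → MAD = 62

62 ms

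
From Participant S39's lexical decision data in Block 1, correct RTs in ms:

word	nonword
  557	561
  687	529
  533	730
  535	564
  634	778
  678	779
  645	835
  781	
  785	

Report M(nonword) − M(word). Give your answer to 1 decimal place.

M(word) = 5835/9 = 648.333
M(nonword) = 4776/7 = 682.286
Difference = 682.286 − 648.333 = 33.952 ms

34.0 ms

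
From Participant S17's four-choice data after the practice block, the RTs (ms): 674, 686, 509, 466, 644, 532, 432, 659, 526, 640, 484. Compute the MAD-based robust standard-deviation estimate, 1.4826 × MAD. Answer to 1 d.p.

Sorted: 432, 466, 484, 509, 526, 532, 640, 644, 659, 674, 686 → median = 532
|x − 532| sorted: 0, 6, 23, 48, 66, 100, 108, 112, 127, 142, 154 → MAD = 100
Robust SD ≈ 1.4826 × 100 = 148.260

148.3 ms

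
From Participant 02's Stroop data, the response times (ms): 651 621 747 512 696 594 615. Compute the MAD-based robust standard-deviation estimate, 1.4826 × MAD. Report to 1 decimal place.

44.5 ms

Sorted: 512, 594, 615, 621, 651, 696, 747 → median = 621
|x − 621| sorted: 0, 6, 27, 30, 75, 109, 126 → MAD = 30
Robust SD ≈ 1.4826 × 30 = 44.478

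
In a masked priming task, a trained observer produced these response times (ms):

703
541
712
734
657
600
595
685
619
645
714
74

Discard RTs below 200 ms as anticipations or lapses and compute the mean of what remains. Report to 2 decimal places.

Excluded: 74
Retained (n=11): Σ = 7205
Mean = 7205/11 = 655.0000

655.00 ms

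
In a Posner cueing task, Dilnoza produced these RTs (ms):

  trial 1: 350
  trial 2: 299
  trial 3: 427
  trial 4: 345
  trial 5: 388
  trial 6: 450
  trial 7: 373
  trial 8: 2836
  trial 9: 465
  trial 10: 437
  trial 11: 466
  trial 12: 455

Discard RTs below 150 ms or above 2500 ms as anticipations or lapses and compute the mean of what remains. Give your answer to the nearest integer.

Excluded: 2836
Retained (n=11): Σ = 4455
Mean = 4455/11 = 405.0000

405 ms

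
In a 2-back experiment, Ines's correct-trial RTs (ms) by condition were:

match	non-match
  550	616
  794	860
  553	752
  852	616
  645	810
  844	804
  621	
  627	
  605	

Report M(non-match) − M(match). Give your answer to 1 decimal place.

66.2 ms

M(match) = 6091/9 = 676.778
M(non-match) = 4458/6 = 743.000
Difference = 743.000 − 676.778 = 66.222 ms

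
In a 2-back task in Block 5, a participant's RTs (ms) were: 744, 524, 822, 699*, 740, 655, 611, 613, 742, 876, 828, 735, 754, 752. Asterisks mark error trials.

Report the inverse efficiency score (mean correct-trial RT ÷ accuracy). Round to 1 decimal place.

Correct trials (n=13): 744, 524, 822, 740, 655, 611, 613, 742, 876, 828, 735, 754, 752
Mean correct RT = 9396/13 = 722.7692 ms
Proportion correct = 13/14
IES = 722.7692 / (13/14) = 778.367 ms

778.4 ms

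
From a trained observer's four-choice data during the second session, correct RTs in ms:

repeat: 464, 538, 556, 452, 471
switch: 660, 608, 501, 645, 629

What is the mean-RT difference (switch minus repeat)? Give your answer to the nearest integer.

M(repeat) = 2481/5 = 496.200
M(switch) = 3043/5 = 608.600
Difference = 608.600 − 496.200 = 112.400 ms

112 ms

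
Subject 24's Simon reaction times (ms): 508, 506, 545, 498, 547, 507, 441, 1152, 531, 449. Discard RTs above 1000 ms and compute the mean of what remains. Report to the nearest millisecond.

Excluded: 1152
Retained (n=9): Σ = 4532
Mean = 4532/9 = 503.5556

504 ms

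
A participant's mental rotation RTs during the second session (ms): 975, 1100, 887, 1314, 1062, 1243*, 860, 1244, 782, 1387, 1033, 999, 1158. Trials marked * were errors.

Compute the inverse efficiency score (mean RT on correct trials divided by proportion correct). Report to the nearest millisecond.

Correct trials (n=12): 975, 1100, 887, 1314, 1062, 860, 1244, 782, 1387, 1033, 999, 1158
Mean correct RT = 12801/12 = 1066.7500 ms
Proportion correct = 12/13
IES = 1066.7500 / (12/13) = 1155.646 ms

1156 ms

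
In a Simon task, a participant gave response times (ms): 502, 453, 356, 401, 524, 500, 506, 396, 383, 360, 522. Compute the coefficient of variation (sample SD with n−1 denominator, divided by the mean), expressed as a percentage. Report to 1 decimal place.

15.1%

n = 11, Σ = 4903, M = 445.7273
Σ(x−M)² = 45550.182; s = √(45550.182/10) = 67.4909
CV = 67.4909 / 445.7273 = 0.15142 = 15.142%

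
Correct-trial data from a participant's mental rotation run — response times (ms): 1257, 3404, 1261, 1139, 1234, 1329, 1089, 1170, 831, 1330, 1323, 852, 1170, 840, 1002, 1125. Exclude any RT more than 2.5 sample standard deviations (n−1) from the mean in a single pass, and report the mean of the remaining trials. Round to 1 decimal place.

1130.1 ms

n = 16, ΣRT = 20356, M = 1272.250
Σ(x−M)² = 5280427.00; s = √(5280427.00/15) = 593.320
Cutoffs: 1272.250 ± 2.5·593.320 → [-211.0, 2755.5]
Outside: 3404 → excluded.
Retained (n=15): Σ = 16952, mean = 16952/15 = 1130.133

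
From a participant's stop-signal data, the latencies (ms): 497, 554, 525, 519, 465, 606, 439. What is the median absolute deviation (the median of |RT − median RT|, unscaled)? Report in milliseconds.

35 ms

Sorted: 439, 465, 497, 519, 525, 554, 606 → median = 519
|x − 519|: 22, 35, 6, 0, 54, 87, 80
Sorted deviations: 0, 6, 22, 35, 54, 80, 87 → MAD = 35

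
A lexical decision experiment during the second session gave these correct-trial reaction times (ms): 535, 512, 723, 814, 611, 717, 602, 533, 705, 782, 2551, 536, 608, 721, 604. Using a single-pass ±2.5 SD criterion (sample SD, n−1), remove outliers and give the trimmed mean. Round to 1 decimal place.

643.1 ms

n = 15, ΣRT = 11554, M = 770.267
Σ(x−M)² = 3525702.93; s = √(3525702.93/14) = 501.833
Cutoffs: 770.267 ± 2.5·501.833 → [-484.3, 2024.8]
Outside: 2551 → excluded.
Retained (n=14): Σ = 9003, mean = 9003/14 = 643.071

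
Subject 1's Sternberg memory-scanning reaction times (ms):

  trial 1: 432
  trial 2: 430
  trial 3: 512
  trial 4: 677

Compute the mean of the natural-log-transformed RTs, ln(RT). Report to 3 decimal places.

ln(RT): 6.0684, 6.0638, 6.2383, 6.5177
Σ ln(RT) = 24.8882
Mean = 24.8882/4 = 6.22205

6.222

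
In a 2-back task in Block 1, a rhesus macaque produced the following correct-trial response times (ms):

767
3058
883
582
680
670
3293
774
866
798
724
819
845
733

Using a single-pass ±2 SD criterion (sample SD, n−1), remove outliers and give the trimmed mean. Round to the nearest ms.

n = 14, ΣRT = 15492, M = 1106.571
Σ(x−M)² = 10102297.43; s = √(10102297.43/13) = 881.533
Cutoffs: 1106.571 ± 2·881.533 → [-656.5, 2869.6]
Outside: 3058, 3293 → excluded.
Retained (n=12): Σ = 9141, mean = 9141/12 = 761.750

762 ms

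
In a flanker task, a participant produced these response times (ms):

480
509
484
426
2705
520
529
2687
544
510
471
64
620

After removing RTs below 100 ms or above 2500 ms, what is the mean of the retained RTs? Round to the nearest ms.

Excluded: 64, 2687, 2705
Retained (n=10): Σ = 5093
Mean = 5093/10 = 509.3000

509 ms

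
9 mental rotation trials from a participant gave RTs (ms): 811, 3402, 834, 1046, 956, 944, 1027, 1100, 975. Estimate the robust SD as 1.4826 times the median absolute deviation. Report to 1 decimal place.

105.3 ms

Sorted: 811, 834, 944, 956, 975, 1027, 1046, 1100, 3402 → median = 975
|x − 975| sorted: 0, 19, 31, 52, 71, 125, 141, 164, 2427 → MAD = 71
Robust SD ≈ 1.4826 × 71 = 105.265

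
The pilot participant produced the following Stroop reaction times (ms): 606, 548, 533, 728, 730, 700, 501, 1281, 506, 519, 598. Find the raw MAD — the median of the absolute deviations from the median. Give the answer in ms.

Sorted: 501, 506, 519, 533, 548, 598, 606, 700, 728, 730, 1281 → median = 598
|x − 598|: 8, 50, 65, 130, 132, 102, 97, 683, 92, 79, 0
Sorted deviations: 0, 8, 50, 65, 79, 92, 97, 102, 130, 132, 683 → MAD = 92

92 ms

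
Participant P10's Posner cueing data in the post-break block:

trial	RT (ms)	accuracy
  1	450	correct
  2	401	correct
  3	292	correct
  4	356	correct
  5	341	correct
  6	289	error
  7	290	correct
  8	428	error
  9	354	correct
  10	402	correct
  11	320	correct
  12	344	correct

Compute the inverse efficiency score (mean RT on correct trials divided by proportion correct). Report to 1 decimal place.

Correct trials (n=10): 450, 401, 292, 356, 341, 290, 354, 402, 320, 344
Mean correct RT = 3550/10 = 355.0000 ms
Proportion correct = 10/12
IES = 355.0000 / (10/12) = 426.000 ms

426.0 ms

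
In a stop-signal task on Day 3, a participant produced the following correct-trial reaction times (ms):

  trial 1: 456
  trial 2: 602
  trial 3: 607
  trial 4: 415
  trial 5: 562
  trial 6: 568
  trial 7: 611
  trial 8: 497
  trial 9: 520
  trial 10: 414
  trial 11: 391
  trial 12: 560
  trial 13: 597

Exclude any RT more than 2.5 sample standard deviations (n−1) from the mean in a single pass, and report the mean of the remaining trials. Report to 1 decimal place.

523.1 ms

n = 13, ΣRT = 6800, M = 523.077
Σ(x−M)² = 77574.92; s = √(77574.92/12) = 80.403
Cutoffs: 523.077 ± 2.5·80.403 → [322.1, 724.1]
No RTs fall outside the cutoffs; all 13 retained. Mean = 6800/13 = 523.077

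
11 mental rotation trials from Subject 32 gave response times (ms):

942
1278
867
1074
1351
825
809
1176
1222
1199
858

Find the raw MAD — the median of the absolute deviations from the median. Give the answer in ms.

Sorted: 809, 825, 858, 867, 942, 1074, 1176, 1199, 1222, 1278, 1351 → median = 1074
|x − 1074|: 132, 204, 207, 0, 277, 249, 265, 102, 148, 125, 216
Sorted deviations: 0, 102, 125, 132, 148, 204, 207, 216, 249, 265, 277 → MAD = 204

204 ms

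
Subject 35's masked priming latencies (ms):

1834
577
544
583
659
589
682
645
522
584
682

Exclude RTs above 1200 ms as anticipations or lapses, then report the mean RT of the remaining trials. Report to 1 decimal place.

Excluded: 1834
Retained (n=10): Σ = 6067
Mean = 6067/10 = 606.7000

606.7 ms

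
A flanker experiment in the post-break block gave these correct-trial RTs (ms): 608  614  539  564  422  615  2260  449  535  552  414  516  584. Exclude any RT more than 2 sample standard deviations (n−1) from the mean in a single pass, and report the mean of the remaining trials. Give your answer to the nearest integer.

n = 13, ΣRT = 8672, M = 667.077
Σ(x−M)² = 2805532.92; s = √(2805532.92/12) = 483.523
Cutoffs: 667.077 ± 2·483.523 → [-300.0, 1634.1]
Outside: 2260 → excluded.
Retained (n=12): Σ = 6412, mean = 6412/12 = 534.333

534 ms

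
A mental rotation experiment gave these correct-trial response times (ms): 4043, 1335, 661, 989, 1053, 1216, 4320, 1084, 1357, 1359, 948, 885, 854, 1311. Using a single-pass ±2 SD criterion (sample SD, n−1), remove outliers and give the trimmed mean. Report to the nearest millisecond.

1088 ms

n = 14, ΣRT = 21415, M = 1529.643
Σ(x−M)² = 17029031.21; s = √(17029031.21/13) = 1144.520
Cutoffs: 1529.643 ± 2·1144.520 → [-759.4, 3818.7]
Outside: 4043, 4320 → excluded.
Retained (n=12): Σ = 13052, mean = 13052/12 = 1087.667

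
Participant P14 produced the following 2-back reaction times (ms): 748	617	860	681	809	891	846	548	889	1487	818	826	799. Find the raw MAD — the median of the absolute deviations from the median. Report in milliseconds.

70 ms

Sorted: 548, 617, 681, 748, 799, 809, 818, 826, 846, 860, 889, 891, 1487 → median = 818
|x − 818|: 70, 201, 42, 137, 9, 73, 28, 270, 71, 669, 0, 8, 19
Sorted deviations: 0, 8, 9, 19, 28, 42, 70, 71, 73, 137, 201, 270, 669 → MAD = 70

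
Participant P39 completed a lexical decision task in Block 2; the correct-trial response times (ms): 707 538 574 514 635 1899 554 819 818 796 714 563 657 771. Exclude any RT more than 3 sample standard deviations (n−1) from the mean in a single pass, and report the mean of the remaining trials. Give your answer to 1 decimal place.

n = 14, ΣRT = 10559, M = 754.214
Σ(x−M)² = 1561914.36; s = √(1561914.36/13) = 346.623
Cutoffs: 754.214 ± 3·346.623 → [-285.7, 1794.1]
Outside: 1899 → excluded.
Retained (n=13): Σ = 8660, mean = 8660/13 = 666.154

666.2 ms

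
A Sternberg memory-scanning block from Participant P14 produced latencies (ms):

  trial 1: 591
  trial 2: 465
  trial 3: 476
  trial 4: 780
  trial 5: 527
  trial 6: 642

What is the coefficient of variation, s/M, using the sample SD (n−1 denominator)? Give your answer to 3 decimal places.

n = 6, Σ = 3481, M = 580.1667
Σ(x−M)² = 70814.833; s = √(70814.833/5) = 119.0083
CV = 119.0083 / 580.1667 = 0.20513

0.205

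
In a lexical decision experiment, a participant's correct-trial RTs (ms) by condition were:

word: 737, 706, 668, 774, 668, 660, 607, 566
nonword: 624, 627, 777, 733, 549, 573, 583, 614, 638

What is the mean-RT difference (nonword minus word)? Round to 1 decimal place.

M(word) = 5386/8 = 673.250
M(nonword) = 5718/9 = 635.333
Difference = 635.333 − 673.250 = -37.917 ms

-37.9 ms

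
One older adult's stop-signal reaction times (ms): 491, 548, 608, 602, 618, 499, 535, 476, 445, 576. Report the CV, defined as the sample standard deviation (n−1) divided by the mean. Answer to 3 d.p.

0.112

n = 10, Σ = 5398, M = 539.8000
Σ(x−M)² = 33139.600; s = √(33139.600/9) = 60.6810
CV = 60.6810 / 539.8000 = 0.11241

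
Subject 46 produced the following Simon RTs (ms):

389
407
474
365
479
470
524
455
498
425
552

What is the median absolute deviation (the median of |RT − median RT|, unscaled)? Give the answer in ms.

Sorted: 365, 389, 407, 425, 455, 470, 474, 479, 498, 524, 552 → median = 470
|x − 470|: 81, 63, 4, 105, 9, 0, 54, 15, 28, 45, 82
Sorted deviations: 0, 4, 9, 15, 28, 45, 54, 63, 81, 82, 105 → MAD = 45

45 ms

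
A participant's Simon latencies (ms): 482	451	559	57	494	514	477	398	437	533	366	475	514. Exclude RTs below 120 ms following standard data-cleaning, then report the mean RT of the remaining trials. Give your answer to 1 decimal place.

475.0 ms

Excluded: 57
Retained (n=12): Σ = 5700
Mean = 5700/12 = 475.0000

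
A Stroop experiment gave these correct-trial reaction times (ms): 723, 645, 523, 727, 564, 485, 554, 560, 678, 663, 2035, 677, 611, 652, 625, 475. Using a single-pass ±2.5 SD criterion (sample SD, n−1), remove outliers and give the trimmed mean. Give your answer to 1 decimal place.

610.8 ms

n = 16, ΣRT = 11197, M = 699.812
Σ(x−M)² = 1992330.44; s = √(1992330.44/15) = 364.448
Cutoffs: 699.812 ± 2.5·364.448 → [-211.3, 1610.9]
Outside: 2035 → excluded.
Retained (n=15): Σ = 9162, mean = 9162/15 = 610.800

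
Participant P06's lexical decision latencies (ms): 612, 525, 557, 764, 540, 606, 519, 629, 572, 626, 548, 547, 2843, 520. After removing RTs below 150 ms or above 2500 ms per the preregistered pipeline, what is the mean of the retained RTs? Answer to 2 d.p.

Excluded: 2843
Retained (n=13): Σ = 7565
Mean = 7565/13 = 581.9231

581.92 ms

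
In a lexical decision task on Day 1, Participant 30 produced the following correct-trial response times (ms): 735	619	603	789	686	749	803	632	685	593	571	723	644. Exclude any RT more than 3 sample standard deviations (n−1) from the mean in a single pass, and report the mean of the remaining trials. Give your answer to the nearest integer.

679 ms

n = 13, ΣRT = 8832, M = 679.385
Σ(x−M)² = 69401.08; s = √(69401.08/12) = 76.049
Cutoffs: 679.385 ± 3·76.049 → [451.2, 907.5]
No RTs fall outside the cutoffs; all 13 retained. Mean = 8832/13 = 679.385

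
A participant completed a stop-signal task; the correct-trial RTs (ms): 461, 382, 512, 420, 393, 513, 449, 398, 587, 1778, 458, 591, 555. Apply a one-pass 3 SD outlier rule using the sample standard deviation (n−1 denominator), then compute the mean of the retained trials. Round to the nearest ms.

477 ms

n = 13, ΣRT = 7497, M = 576.692
Σ(x−M)² = 1624072.77; s = √(1624072.77/12) = 367.885
Cutoffs: 576.692 ± 3·367.885 → [-527.0, 1680.3]
Outside: 1778 → excluded.
Retained (n=12): Σ = 5719, mean = 5719/12 = 476.583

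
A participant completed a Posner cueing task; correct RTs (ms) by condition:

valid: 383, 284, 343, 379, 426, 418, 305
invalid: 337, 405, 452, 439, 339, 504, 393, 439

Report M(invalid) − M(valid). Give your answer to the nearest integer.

51 ms

M(valid) = 2538/7 = 362.571
M(invalid) = 3308/8 = 413.500
Difference = 413.500 − 362.571 = 50.929 ms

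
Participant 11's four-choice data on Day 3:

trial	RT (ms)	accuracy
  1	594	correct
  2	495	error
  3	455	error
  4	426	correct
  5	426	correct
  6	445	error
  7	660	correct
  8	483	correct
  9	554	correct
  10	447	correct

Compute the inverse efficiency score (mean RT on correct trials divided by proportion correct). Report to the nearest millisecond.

733 ms

Correct trials (n=7): 594, 426, 426, 660, 483, 554, 447
Mean correct RT = 3590/7 = 512.8571 ms
Proportion correct = 7/10
IES = 512.8571 / (7/10) = 732.653 ms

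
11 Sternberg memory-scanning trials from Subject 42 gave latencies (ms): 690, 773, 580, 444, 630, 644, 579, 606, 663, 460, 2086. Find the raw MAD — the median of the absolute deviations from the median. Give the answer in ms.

51 ms

Sorted: 444, 460, 579, 580, 606, 630, 644, 663, 690, 773, 2086 → median = 630
|x − 630|: 60, 143, 50, 186, 0, 14, 51, 24, 33, 170, 1456
Sorted deviations: 0, 14, 24, 33, 50, 51, 60, 143, 170, 186, 1456 → MAD = 51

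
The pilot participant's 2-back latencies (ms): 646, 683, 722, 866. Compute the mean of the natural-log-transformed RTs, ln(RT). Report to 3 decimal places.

ln(RT): 6.4708, 6.5265, 6.5820, 6.7639
Σ ln(RT) = 26.3432
Mean = 26.3432/4 = 6.58580

6.586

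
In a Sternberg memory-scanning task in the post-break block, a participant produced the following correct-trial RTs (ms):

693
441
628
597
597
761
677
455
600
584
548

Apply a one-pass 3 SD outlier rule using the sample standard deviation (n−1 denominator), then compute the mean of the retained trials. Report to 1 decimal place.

n = 11, ΣRT = 6581, M = 598.273
Σ(x−M)² = 90534.18; s = √(90534.18/10) = 95.149
Cutoffs: 598.273 ± 3·95.149 → [312.8, 883.7]
No RTs fall outside the cutoffs; all 11 retained. Mean = 6581/11 = 598.273

598.3 ms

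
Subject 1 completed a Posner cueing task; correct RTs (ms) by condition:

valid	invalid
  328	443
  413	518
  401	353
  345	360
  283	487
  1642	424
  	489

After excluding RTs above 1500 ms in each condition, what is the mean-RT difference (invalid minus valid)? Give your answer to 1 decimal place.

85.1 ms

valid: exclude 1642
M(valid) = 1770/5 = 354.000
M(invalid) = 3074/7 = 439.143
Difference = 439.143 − 354.000 = 85.143 ms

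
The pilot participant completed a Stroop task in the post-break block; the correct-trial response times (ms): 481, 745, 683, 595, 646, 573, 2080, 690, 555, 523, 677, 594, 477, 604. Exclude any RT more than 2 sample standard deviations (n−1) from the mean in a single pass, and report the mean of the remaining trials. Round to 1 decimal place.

603.3 ms

n = 14, ΣRT = 9923, M = 708.786
Σ(x−M)² = 2106828.36; s = √(2106828.36/13) = 402.571
Cutoffs: 708.786 ± 2·402.571 → [-96.4, 1513.9]
Outside: 2080 → excluded.
Retained (n=13): Σ = 7843, mean = 7843/13 = 603.308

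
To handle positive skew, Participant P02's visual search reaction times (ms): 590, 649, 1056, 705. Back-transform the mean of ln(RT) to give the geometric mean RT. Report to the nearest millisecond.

731 ms

ln(RT): 6.3801, 6.4754, 6.9622, 6.5582
Mean ln(RT) = 26.3760/4 = 6.59400
Geometric mean = exp(6.59400) = 730.70 ms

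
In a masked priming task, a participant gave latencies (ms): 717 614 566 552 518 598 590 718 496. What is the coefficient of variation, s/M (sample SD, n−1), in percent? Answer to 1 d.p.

n = 9, Σ = 5369, M = 596.5556
Σ(x−M)² = 48806.222; s = √(48806.222/8) = 78.1075
CV = 78.1075 / 596.5556 = 0.13093 = 13.093%

13.1%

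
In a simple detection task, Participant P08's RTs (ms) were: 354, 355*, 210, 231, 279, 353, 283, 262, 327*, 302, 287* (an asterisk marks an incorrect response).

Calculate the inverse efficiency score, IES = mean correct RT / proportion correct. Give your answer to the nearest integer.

391 ms

Correct trials (n=8): 354, 210, 231, 279, 353, 283, 262, 302
Mean correct RT = 2274/8 = 284.2500 ms
Proportion correct = 8/11
IES = 284.2500 / (8/11) = 390.844 ms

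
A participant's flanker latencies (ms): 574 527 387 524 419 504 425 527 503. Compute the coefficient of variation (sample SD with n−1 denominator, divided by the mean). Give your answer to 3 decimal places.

n = 9, Σ = 4390, M = 487.7778
Σ(x−M)² = 31145.556; s = √(31145.556/8) = 62.3955
CV = 62.3955 / 487.7778 = 0.12792

0.128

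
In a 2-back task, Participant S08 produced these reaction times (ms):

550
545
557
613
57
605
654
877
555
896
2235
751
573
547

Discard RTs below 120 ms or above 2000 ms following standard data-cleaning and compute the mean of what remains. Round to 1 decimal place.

643.6 ms

Excluded: 57, 2235
Retained (n=12): Σ = 7723
Mean = 7723/12 = 643.5833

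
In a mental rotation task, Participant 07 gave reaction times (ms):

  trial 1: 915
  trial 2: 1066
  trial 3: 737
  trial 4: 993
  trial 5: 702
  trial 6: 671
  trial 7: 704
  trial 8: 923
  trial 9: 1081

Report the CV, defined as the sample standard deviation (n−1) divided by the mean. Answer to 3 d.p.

n = 9, Σ = 7792, M = 865.7778
Σ(x−M)² = 215809.556; s = √(215809.556/8) = 164.2443
CV = 164.2443 / 865.7778 = 0.18971

0.190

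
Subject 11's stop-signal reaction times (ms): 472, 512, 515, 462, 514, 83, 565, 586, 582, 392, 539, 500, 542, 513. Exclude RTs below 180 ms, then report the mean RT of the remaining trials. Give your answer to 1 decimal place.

Excluded: 83
Retained (n=13): Σ = 6694
Mean = 6694/13 = 514.9231

514.9 ms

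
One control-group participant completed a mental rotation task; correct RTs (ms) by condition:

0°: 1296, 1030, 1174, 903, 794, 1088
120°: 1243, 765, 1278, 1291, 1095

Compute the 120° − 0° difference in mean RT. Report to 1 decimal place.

86.9 ms

M(0°) = 6285/6 = 1047.500
M(120°) = 5672/5 = 1134.400
Difference = 1134.400 − 1047.500 = 86.900 ms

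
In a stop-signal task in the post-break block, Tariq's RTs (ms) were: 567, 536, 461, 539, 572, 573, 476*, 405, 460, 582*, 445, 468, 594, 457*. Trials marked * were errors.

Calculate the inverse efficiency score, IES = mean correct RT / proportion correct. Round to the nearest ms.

650 ms

Correct trials (n=11): 567, 536, 461, 539, 572, 573, 405, 460, 445, 468, 594
Mean correct RT = 5620/11 = 510.9091 ms
Proportion correct = 11/14
IES = 510.9091 / (11/14) = 650.248 ms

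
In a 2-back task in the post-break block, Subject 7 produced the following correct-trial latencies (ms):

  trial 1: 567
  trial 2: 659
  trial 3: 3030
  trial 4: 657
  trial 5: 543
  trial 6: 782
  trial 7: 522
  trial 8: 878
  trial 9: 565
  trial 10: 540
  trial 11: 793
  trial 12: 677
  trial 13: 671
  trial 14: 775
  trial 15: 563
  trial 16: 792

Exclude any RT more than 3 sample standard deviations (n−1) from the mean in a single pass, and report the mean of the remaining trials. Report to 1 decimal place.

665.6 ms

n = 16, ΣRT = 13014, M = 813.375
Σ(x−M)² = 5425899.75; s = √(5425899.75/15) = 601.437
Cutoffs: 813.375 ± 3·601.437 → [-990.9, 2617.7]
Outside: 3030 → excluded.
Retained (n=15): Σ = 9984, mean = 9984/15 = 665.600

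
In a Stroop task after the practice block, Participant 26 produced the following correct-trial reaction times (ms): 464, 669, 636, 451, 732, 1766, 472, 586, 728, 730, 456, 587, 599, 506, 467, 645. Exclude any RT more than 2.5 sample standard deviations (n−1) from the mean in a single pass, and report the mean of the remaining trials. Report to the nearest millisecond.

582 ms

n = 16, ΣRT = 10494, M = 655.875
Σ(x−M)² = 1473101.75; s = √(1473101.75/15) = 313.380
Cutoffs: 655.875 ± 2.5·313.380 → [-127.6, 1439.3]
Outside: 1766 → excluded.
Retained (n=15): Σ = 8728, mean = 8728/15 = 581.867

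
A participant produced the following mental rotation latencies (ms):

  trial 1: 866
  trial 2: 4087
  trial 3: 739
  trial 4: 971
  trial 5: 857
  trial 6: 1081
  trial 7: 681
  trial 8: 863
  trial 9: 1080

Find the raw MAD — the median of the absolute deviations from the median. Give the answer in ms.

Sorted: 681, 739, 857, 863, 866, 971, 1080, 1081, 4087 → median = 866
|x − 866|: 0, 3221, 127, 105, 9, 215, 185, 3, 214
Sorted deviations: 0, 3, 9, 105, 127, 185, 214, 215, 3221 → MAD = 127

127 ms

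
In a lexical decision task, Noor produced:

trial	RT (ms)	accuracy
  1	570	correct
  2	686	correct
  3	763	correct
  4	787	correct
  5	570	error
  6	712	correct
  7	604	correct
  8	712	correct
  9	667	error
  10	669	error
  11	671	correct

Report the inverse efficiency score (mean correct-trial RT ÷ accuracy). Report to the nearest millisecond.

Correct trials (n=8): 570, 686, 763, 787, 712, 604, 712, 671
Mean correct RT = 5505/8 = 688.1250 ms
Proportion correct = 8/11
IES = 688.1250 / (8/11) = 946.172 ms

946 ms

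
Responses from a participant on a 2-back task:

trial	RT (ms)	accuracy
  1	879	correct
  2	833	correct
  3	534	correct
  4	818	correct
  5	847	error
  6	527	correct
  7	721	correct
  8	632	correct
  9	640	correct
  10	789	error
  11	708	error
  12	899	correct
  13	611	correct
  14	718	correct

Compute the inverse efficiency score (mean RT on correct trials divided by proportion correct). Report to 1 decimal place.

903.9 ms

Correct trials (n=11): 879, 833, 534, 818, 527, 721, 632, 640, 899, 611, 718
Mean correct RT = 7812/11 = 710.1818 ms
Proportion correct = 11/14
IES = 710.1818 / (11/14) = 903.868 ms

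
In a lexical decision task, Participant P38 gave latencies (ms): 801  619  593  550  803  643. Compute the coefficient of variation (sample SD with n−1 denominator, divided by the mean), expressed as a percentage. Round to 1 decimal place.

16.2%

n = 6, Σ = 4009, M = 668.1667
Σ(x−M)² = 58488.833; s = √(58488.833/5) = 108.1562
CV = 108.1562 / 668.1667 = 0.16187 = 16.187%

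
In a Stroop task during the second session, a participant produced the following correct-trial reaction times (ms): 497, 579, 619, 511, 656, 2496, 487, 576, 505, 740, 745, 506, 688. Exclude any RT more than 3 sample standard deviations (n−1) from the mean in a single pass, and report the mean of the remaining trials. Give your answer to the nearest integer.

592 ms

n = 13, ΣRT = 9605, M = 738.846
Σ(x−M)² = 3446241.69; s = √(3446241.69/12) = 535.898
Cutoffs: 738.846 ± 3·535.898 → [-868.8, 2346.5]
Outside: 2496 → excluded.
Retained (n=12): Σ = 7109, mean = 7109/12 = 592.417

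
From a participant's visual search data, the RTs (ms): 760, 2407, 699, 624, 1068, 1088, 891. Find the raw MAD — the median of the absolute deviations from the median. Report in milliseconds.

Sorted: 624, 699, 760, 891, 1068, 1088, 2407 → median = 891
|x − 891|: 131, 1516, 192, 267, 177, 197, 0
Sorted deviations: 0, 131, 177, 192, 197, 267, 1516 → MAD = 192

192 ms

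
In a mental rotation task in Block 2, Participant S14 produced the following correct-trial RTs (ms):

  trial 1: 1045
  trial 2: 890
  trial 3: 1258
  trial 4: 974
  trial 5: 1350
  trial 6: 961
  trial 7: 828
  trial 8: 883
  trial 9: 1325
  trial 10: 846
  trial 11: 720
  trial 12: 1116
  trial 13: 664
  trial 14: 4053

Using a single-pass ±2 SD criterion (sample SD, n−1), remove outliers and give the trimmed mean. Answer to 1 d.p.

989.2 ms

n = 14, ΣRT = 16913, M = 1208.071
Σ(x−M)² = 9297448.93; s = √(9297448.93/13) = 845.688
Cutoffs: 1208.071 ± 2·845.688 → [-483.3, 2899.4]
Outside: 4053 → excluded.
Retained (n=13): Σ = 12860, mean = 12860/13 = 989.231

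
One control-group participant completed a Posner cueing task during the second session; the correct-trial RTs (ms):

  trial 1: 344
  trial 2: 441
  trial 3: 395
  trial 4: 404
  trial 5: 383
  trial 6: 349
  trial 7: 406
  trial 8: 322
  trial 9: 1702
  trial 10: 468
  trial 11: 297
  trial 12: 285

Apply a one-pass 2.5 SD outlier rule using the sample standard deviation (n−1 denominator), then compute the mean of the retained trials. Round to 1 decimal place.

n = 12, ΣRT = 5796, M = 483.000
Σ(x−M)² = 1654862.00; s = √(1654862.00/11) = 387.869
Cutoffs: 483.000 ± 2.5·387.869 → [-486.7, 1452.7]
Outside: 1702 → excluded.
Retained (n=11): Σ = 4094, mean = 4094/11 = 372.182

372.2 ms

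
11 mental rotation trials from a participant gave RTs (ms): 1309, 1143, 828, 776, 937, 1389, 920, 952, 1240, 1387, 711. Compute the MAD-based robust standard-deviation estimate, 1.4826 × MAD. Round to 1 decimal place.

Sorted: 711, 776, 828, 920, 937, 952, 1143, 1240, 1309, 1387, 1389 → median = 952
|x − 952| sorted: 0, 15, 32, 124, 176, 191, 241, 288, 357, 435, 437 → MAD = 191
Robust SD ≈ 1.4826 × 191 = 283.177

283.2 ms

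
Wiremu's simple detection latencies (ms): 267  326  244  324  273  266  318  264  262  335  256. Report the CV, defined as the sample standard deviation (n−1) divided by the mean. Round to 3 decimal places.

0.117

n = 11, Σ = 3135, M = 285.0000
Σ(x−M)² = 11112.000; s = √(11112.000/10) = 33.3347
CV = 33.3347 / 285.0000 = 0.11696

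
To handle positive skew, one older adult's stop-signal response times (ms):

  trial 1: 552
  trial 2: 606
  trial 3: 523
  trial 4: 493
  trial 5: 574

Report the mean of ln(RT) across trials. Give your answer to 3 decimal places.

ln(RT): 6.3135, 6.4069, 6.2596, 6.2005, 6.3526
Σ ln(RT) = 31.5331
Mean = 31.5331/5 = 6.30663

6.307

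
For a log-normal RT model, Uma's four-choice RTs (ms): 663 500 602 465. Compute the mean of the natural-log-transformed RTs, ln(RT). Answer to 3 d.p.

ln(RT): 6.4968, 6.2146, 6.4003, 6.1420
Σ ln(RT) = 25.2537
Mean = 25.2537/4 = 6.31342

6.313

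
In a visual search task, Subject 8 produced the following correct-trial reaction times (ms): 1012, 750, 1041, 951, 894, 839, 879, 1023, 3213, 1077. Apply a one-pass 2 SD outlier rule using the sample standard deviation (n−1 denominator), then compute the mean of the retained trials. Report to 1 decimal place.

940.7 ms

n = 10, ΣRT = 11679, M = 1167.900
Σ(x−M)² = 4740446.90; s = √(4740446.90/9) = 725.752
Cutoffs: 1167.900 ± 2·725.752 → [-283.6, 2619.4]
Outside: 3213 → excluded.
Retained (n=9): Σ = 8466, mean = 8466/9 = 940.667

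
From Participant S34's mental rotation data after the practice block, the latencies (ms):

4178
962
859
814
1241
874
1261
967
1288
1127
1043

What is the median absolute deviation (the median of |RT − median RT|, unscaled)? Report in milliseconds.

184 ms

Sorted: 814, 859, 874, 962, 967, 1043, 1127, 1241, 1261, 1288, 4178 → median = 1043
|x − 1043|: 3135, 81, 184, 229, 198, 169, 218, 76, 245, 84, 0
Sorted deviations: 0, 76, 81, 84, 169, 184, 198, 218, 229, 245, 3135 → MAD = 184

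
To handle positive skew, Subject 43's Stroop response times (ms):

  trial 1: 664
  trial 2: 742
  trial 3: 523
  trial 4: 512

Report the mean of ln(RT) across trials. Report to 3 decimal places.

ln(RT): 6.4983, 6.6093, 6.2596, 6.2383
Σ ln(RT) = 25.6055
Mean = 25.6055/4 = 6.40138

6.401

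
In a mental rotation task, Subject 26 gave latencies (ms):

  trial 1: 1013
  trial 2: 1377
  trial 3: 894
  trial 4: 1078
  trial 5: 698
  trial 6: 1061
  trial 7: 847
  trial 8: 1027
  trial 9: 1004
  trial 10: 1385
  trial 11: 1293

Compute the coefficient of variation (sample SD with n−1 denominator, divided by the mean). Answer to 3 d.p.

n = 11, Σ = 11677, M = 1061.5455
Σ(x−M)² = 471104.727; s = √(471104.727/10) = 217.0495
CV = 217.0495 / 1061.5455 = 0.20447

0.204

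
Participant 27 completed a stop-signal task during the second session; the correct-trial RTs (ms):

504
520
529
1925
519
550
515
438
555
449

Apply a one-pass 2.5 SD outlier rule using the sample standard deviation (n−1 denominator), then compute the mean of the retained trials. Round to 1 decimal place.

n = 10, ΣRT = 6504, M = 650.400
Σ(x−M)² = 1818236.40; s = √(1818236.40/9) = 449.473
Cutoffs: 650.400 ± 2.5·449.473 → [-473.3, 1774.1]
Outside: 1925 → excluded.
Retained (n=9): Σ = 4579, mean = 4579/9 = 508.778

508.8 ms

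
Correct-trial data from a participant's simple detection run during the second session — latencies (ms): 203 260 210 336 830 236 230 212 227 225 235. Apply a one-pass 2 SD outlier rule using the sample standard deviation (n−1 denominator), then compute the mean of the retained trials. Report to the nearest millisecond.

237 ms

n = 11, ΣRT = 3204, M = 291.273
Σ(x−M)² = 332386.18; s = √(332386.18/10) = 182.315
Cutoffs: 291.273 ± 2·182.315 → [-73.4, 655.9]
Outside: 830 → excluded.
Retained (n=10): Σ = 2374, mean = 2374/10 = 237.400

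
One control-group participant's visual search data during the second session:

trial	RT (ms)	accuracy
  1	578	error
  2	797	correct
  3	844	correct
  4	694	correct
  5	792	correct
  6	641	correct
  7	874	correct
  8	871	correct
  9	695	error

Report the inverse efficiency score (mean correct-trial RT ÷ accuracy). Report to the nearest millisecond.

1013 ms

Correct trials (n=7): 797, 844, 694, 792, 641, 874, 871
Mean correct RT = 5513/7 = 787.5714 ms
Proportion correct = 7/9
IES = 787.5714 / (7/9) = 1012.592 ms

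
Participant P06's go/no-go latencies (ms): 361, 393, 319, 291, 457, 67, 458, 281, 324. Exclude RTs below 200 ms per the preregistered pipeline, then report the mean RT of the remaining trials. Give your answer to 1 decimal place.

Excluded: 67
Retained (n=8): Σ = 2884
Mean = 2884/8 = 360.5000

360.5 ms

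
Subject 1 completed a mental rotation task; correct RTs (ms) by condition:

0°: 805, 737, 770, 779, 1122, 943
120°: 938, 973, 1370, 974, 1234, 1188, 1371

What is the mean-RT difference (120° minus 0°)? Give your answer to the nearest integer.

290 ms

M(0°) = 5156/6 = 859.333
M(120°) = 8048/7 = 1149.714
Difference = 1149.714 − 859.333 = 290.381 ms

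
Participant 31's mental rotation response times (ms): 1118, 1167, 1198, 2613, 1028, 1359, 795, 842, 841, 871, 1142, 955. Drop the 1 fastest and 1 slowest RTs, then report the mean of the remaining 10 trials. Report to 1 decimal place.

1052.1 ms

Sorted: 795, 841, 842, 871, 955, 1028, 1118, 1142, 1167, 1198, 1359, 2613
Drop lowest 1 (795) and highest 1 (2613)
Remaining (n=10): Σ = 10521, mean = 10521/10 = 1052.100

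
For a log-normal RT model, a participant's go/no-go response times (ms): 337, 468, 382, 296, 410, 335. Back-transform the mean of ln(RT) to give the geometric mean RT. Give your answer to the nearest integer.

ln(RT): 5.8201, 6.1485, 5.9454, 5.6904, 6.0162, 5.8141
Mean ln(RT) = 35.4346/6 = 5.90577
Geometric mean = exp(5.90577) = 367.15 ms

367 ms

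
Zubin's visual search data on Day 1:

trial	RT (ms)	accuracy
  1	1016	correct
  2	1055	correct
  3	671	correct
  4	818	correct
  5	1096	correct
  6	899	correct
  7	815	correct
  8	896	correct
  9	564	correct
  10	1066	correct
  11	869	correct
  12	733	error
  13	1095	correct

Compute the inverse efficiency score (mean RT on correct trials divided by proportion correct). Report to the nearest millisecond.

Correct trials (n=12): 1016, 1055, 671, 818, 1096, 899, 815, 896, 564, 1066, 869, 1095
Mean correct RT = 10860/12 = 905.0000 ms
Proportion correct = 12/13
IES = 905.0000 / (12/13) = 980.417 ms

980 ms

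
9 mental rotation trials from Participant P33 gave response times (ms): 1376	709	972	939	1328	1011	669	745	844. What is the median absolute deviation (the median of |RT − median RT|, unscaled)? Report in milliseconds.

194 ms

Sorted: 669, 709, 745, 844, 939, 972, 1011, 1328, 1376 → median = 939
|x − 939|: 437, 230, 33, 0, 389, 72, 270, 194, 95
Sorted deviations: 0, 33, 72, 95, 194, 230, 270, 389, 437 → MAD = 194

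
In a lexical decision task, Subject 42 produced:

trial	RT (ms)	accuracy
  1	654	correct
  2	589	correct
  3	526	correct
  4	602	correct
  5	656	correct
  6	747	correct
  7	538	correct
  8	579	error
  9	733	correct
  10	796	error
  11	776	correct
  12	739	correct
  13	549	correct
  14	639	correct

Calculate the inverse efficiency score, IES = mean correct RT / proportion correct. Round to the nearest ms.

Correct trials (n=12): 654, 589, 526, 602, 656, 747, 538, 733, 776, 739, 549, 639
Mean correct RT = 7748/12 = 645.6667 ms
Proportion correct = 12/14
IES = 645.6667 / (12/14) = 753.278 ms

753 ms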